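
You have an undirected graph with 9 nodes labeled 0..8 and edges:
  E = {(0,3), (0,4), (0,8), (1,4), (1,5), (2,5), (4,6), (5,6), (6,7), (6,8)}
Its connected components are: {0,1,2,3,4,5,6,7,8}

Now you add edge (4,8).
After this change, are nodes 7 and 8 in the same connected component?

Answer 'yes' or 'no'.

Initial components: {0,1,2,3,4,5,6,7,8}
Adding edge (4,8): both already in same component {0,1,2,3,4,5,6,7,8}. No change.
New components: {0,1,2,3,4,5,6,7,8}
Are 7 and 8 in the same component? yes

Answer: yes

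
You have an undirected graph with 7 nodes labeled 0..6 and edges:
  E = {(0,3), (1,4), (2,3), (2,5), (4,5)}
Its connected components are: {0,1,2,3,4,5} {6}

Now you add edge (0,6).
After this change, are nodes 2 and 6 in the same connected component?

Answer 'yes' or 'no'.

Answer: yes

Derivation:
Initial components: {0,1,2,3,4,5} {6}
Adding edge (0,6): merges {0,1,2,3,4,5} and {6}.
New components: {0,1,2,3,4,5,6}
Are 2 and 6 in the same component? yes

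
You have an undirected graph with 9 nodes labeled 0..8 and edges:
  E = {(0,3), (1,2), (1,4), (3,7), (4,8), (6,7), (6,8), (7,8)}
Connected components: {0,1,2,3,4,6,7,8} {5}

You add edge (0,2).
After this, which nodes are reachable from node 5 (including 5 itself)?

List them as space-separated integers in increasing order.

Before: nodes reachable from 5: {5}
Adding (0,2): both endpoints already in same component. Reachability from 5 unchanged.
After: nodes reachable from 5: {5}

Answer: 5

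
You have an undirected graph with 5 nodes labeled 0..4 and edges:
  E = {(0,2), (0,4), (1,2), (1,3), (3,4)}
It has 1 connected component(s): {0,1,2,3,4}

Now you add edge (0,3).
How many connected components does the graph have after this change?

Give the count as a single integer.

Answer: 1

Derivation:
Initial component count: 1
Add (0,3): endpoints already in same component. Count unchanged: 1.
New component count: 1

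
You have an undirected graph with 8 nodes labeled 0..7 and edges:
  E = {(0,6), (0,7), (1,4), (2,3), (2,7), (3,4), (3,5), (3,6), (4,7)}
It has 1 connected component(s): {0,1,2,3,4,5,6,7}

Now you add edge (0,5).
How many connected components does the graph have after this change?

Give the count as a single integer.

Answer: 1

Derivation:
Initial component count: 1
Add (0,5): endpoints already in same component. Count unchanged: 1.
New component count: 1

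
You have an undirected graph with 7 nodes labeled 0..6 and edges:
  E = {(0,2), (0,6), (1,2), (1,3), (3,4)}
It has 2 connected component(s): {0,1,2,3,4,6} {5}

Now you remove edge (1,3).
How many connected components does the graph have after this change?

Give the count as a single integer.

Answer: 3

Derivation:
Initial component count: 2
Remove (1,3): it was a bridge. Count increases: 2 -> 3.
  After removal, components: {0,1,2,6} {3,4} {5}
New component count: 3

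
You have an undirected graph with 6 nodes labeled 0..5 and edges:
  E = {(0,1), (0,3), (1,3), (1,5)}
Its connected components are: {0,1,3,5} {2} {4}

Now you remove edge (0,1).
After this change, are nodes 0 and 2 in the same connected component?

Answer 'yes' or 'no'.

Initial components: {0,1,3,5} {2} {4}
Removing edge (0,1): not a bridge — component count unchanged at 3.
New components: {0,1,3,5} {2} {4}
Are 0 and 2 in the same component? no

Answer: no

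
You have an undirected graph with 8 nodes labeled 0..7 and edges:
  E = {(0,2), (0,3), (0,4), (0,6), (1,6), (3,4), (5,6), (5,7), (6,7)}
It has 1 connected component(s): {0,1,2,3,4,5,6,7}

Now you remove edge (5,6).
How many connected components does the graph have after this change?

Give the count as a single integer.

Initial component count: 1
Remove (5,6): not a bridge. Count unchanged: 1.
  After removal, components: {0,1,2,3,4,5,6,7}
New component count: 1

Answer: 1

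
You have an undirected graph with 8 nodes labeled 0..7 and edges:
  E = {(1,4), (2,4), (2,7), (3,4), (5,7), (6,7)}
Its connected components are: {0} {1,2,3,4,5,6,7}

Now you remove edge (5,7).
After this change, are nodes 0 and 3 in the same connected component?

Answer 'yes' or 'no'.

Answer: no

Derivation:
Initial components: {0} {1,2,3,4,5,6,7}
Removing edge (5,7): it was a bridge — component count 2 -> 3.
New components: {0} {1,2,3,4,6,7} {5}
Are 0 and 3 in the same component? no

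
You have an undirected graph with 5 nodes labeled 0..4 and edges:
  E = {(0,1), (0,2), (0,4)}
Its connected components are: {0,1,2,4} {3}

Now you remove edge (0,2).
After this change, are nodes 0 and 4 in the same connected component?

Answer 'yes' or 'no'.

Initial components: {0,1,2,4} {3}
Removing edge (0,2): it was a bridge — component count 2 -> 3.
New components: {0,1,4} {2} {3}
Are 0 and 4 in the same component? yes

Answer: yes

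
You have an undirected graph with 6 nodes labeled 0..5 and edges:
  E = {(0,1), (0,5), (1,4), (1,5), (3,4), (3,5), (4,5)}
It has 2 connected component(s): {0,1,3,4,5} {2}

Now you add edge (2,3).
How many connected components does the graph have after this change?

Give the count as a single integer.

Answer: 1

Derivation:
Initial component count: 2
Add (2,3): merges two components. Count decreases: 2 -> 1.
New component count: 1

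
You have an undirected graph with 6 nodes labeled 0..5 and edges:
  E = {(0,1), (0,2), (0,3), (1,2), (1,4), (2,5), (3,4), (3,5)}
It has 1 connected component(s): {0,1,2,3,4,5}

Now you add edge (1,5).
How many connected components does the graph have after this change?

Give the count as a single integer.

Initial component count: 1
Add (1,5): endpoints already in same component. Count unchanged: 1.
New component count: 1

Answer: 1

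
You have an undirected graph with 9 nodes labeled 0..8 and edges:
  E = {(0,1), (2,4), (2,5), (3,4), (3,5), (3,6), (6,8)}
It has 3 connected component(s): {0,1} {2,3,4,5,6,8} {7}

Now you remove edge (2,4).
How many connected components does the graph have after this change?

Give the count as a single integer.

Initial component count: 3
Remove (2,4): not a bridge. Count unchanged: 3.
  After removal, components: {0,1} {2,3,4,5,6,8} {7}
New component count: 3

Answer: 3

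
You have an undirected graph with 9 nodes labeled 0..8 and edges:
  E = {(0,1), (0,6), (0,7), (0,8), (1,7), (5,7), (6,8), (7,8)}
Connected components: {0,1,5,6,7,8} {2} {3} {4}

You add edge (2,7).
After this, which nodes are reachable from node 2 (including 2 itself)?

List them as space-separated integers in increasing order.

Before: nodes reachable from 2: {2}
Adding (2,7): merges 2's component with another. Reachability grows.
After: nodes reachable from 2: {0,1,2,5,6,7,8}

Answer: 0 1 2 5 6 7 8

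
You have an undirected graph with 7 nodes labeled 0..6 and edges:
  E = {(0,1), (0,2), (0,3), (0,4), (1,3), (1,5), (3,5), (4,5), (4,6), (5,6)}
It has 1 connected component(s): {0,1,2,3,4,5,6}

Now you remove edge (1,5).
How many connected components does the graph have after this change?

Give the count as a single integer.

Answer: 1

Derivation:
Initial component count: 1
Remove (1,5): not a bridge. Count unchanged: 1.
  After removal, components: {0,1,2,3,4,5,6}
New component count: 1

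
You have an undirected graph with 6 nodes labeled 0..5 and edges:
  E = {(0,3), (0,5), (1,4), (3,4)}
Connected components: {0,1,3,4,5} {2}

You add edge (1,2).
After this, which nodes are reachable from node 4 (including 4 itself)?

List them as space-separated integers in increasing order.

Answer: 0 1 2 3 4 5

Derivation:
Before: nodes reachable from 4: {0,1,3,4,5}
Adding (1,2): merges 4's component with another. Reachability grows.
After: nodes reachable from 4: {0,1,2,3,4,5}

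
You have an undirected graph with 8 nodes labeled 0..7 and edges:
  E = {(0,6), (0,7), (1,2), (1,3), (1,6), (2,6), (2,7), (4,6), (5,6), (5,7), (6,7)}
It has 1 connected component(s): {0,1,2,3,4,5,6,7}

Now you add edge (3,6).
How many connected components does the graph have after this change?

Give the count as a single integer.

Answer: 1

Derivation:
Initial component count: 1
Add (3,6): endpoints already in same component. Count unchanged: 1.
New component count: 1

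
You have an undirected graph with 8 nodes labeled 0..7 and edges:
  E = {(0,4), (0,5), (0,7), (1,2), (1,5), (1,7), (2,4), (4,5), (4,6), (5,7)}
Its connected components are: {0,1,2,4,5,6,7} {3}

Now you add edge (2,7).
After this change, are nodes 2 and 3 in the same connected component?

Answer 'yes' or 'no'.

Answer: no

Derivation:
Initial components: {0,1,2,4,5,6,7} {3}
Adding edge (2,7): both already in same component {0,1,2,4,5,6,7}. No change.
New components: {0,1,2,4,5,6,7} {3}
Are 2 and 3 in the same component? no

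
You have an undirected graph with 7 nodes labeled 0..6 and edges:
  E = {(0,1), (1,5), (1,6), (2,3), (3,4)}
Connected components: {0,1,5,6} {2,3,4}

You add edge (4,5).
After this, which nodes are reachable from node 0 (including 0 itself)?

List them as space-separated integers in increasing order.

Answer: 0 1 2 3 4 5 6

Derivation:
Before: nodes reachable from 0: {0,1,5,6}
Adding (4,5): merges 0's component with another. Reachability grows.
After: nodes reachable from 0: {0,1,2,3,4,5,6}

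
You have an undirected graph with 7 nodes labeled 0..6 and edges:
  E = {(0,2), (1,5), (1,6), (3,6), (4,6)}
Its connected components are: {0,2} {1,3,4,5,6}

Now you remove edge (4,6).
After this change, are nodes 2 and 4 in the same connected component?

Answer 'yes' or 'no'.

Answer: no

Derivation:
Initial components: {0,2} {1,3,4,5,6}
Removing edge (4,6): it was a bridge — component count 2 -> 3.
New components: {0,2} {1,3,5,6} {4}
Are 2 and 4 in the same component? no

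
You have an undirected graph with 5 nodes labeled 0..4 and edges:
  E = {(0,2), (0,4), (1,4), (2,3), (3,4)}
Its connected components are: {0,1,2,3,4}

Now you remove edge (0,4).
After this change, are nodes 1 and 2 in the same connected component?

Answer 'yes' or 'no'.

Initial components: {0,1,2,3,4}
Removing edge (0,4): not a bridge — component count unchanged at 1.
New components: {0,1,2,3,4}
Are 1 and 2 in the same component? yes

Answer: yes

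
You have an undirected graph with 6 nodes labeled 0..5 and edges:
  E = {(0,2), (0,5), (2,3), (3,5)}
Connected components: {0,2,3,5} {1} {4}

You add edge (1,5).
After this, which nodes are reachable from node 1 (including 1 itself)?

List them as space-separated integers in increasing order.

Answer: 0 1 2 3 5

Derivation:
Before: nodes reachable from 1: {1}
Adding (1,5): merges 1's component with another. Reachability grows.
After: nodes reachable from 1: {0,1,2,3,5}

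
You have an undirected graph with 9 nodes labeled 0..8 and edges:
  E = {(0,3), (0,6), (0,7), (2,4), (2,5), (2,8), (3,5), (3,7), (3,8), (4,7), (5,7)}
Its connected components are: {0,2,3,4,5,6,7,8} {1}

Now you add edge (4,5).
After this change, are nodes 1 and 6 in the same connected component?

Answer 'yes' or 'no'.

Answer: no

Derivation:
Initial components: {0,2,3,4,5,6,7,8} {1}
Adding edge (4,5): both already in same component {0,2,3,4,5,6,7,8}. No change.
New components: {0,2,3,4,5,6,7,8} {1}
Are 1 and 6 in the same component? no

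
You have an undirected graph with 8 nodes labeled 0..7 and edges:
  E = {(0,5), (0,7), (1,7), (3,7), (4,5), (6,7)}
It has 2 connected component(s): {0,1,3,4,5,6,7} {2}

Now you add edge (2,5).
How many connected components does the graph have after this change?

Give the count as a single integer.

Initial component count: 2
Add (2,5): merges two components. Count decreases: 2 -> 1.
New component count: 1

Answer: 1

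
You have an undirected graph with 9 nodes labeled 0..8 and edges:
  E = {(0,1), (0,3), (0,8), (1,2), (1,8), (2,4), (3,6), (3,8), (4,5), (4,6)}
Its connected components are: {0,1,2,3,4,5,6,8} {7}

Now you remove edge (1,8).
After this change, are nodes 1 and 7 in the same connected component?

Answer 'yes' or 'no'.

Initial components: {0,1,2,3,4,5,6,8} {7}
Removing edge (1,8): not a bridge — component count unchanged at 2.
New components: {0,1,2,3,4,5,6,8} {7}
Are 1 and 7 in the same component? no

Answer: no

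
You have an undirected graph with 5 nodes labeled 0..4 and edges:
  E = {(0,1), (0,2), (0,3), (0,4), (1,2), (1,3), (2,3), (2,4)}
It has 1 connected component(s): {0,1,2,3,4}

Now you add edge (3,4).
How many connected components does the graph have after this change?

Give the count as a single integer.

Answer: 1

Derivation:
Initial component count: 1
Add (3,4): endpoints already in same component. Count unchanged: 1.
New component count: 1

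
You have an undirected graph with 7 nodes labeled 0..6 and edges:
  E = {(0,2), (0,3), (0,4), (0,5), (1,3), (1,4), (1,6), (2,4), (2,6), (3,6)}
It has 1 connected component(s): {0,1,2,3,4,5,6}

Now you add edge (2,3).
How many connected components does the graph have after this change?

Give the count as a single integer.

Answer: 1

Derivation:
Initial component count: 1
Add (2,3): endpoints already in same component. Count unchanged: 1.
New component count: 1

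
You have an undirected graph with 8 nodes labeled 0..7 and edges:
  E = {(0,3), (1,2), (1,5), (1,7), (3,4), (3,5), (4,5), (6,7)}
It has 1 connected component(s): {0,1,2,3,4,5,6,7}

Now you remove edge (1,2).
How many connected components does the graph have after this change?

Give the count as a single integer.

Initial component count: 1
Remove (1,2): it was a bridge. Count increases: 1 -> 2.
  After removal, components: {0,1,3,4,5,6,7} {2}
New component count: 2

Answer: 2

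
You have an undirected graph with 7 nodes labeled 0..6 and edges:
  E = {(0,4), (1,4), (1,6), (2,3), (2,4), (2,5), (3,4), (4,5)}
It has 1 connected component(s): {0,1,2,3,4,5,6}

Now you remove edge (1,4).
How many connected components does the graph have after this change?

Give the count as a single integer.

Answer: 2

Derivation:
Initial component count: 1
Remove (1,4): it was a bridge. Count increases: 1 -> 2.
  After removal, components: {0,2,3,4,5} {1,6}
New component count: 2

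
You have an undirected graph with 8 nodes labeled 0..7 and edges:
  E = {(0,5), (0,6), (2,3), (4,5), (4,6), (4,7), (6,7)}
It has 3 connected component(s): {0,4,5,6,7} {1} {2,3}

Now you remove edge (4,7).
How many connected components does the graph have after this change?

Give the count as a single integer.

Answer: 3

Derivation:
Initial component count: 3
Remove (4,7): not a bridge. Count unchanged: 3.
  After removal, components: {0,4,5,6,7} {1} {2,3}
New component count: 3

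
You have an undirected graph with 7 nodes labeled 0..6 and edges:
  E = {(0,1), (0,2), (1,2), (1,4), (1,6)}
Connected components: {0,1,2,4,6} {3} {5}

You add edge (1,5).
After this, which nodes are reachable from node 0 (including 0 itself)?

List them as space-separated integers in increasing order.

Answer: 0 1 2 4 5 6

Derivation:
Before: nodes reachable from 0: {0,1,2,4,6}
Adding (1,5): merges 0's component with another. Reachability grows.
After: nodes reachable from 0: {0,1,2,4,5,6}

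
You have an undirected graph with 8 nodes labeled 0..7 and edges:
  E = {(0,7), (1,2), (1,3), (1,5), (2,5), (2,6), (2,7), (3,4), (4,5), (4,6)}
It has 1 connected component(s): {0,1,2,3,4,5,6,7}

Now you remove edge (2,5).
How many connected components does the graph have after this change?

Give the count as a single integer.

Initial component count: 1
Remove (2,5): not a bridge. Count unchanged: 1.
  After removal, components: {0,1,2,3,4,5,6,7}
New component count: 1

Answer: 1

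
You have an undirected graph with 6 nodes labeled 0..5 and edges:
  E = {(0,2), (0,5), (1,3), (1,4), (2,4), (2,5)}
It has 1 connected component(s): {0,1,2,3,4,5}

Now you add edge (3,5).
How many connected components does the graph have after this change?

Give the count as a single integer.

Answer: 1

Derivation:
Initial component count: 1
Add (3,5): endpoints already in same component. Count unchanged: 1.
New component count: 1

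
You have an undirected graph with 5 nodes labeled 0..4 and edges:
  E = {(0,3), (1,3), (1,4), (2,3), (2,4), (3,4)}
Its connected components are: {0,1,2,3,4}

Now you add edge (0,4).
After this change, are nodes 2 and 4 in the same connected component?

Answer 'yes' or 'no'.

Answer: yes

Derivation:
Initial components: {0,1,2,3,4}
Adding edge (0,4): both already in same component {0,1,2,3,4}. No change.
New components: {0,1,2,3,4}
Are 2 and 4 in the same component? yes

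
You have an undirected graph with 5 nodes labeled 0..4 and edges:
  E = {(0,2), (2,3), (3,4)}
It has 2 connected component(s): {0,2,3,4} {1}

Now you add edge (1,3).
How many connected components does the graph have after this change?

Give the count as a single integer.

Initial component count: 2
Add (1,3): merges two components. Count decreases: 2 -> 1.
New component count: 1

Answer: 1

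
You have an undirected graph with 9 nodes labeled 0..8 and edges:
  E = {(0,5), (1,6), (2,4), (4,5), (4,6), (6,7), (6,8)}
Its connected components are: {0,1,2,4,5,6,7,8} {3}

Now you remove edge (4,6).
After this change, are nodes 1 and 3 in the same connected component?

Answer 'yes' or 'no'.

Initial components: {0,1,2,4,5,6,7,8} {3}
Removing edge (4,6): it was a bridge — component count 2 -> 3.
New components: {0,2,4,5} {1,6,7,8} {3}
Are 1 and 3 in the same component? no

Answer: no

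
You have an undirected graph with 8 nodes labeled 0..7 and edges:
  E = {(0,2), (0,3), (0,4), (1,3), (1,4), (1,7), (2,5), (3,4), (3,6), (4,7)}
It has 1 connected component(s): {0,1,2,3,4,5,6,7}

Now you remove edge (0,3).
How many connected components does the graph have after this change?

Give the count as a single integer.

Answer: 1

Derivation:
Initial component count: 1
Remove (0,3): not a bridge. Count unchanged: 1.
  After removal, components: {0,1,2,3,4,5,6,7}
New component count: 1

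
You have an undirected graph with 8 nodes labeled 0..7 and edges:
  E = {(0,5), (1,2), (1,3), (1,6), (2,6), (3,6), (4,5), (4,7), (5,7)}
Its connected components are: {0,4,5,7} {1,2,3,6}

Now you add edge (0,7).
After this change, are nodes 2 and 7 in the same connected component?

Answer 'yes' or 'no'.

Initial components: {0,4,5,7} {1,2,3,6}
Adding edge (0,7): both already in same component {0,4,5,7}. No change.
New components: {0,4,5,7} {1,2,3,6}
Are 2 and 7 in the same component? no

Answer: no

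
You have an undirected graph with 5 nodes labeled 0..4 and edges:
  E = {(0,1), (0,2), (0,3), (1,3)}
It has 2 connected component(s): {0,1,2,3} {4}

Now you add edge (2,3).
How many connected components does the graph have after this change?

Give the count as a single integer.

Initial component count: 2
Add (2,3): endpoints already in same component. Count unchanged: 2.
New component count: 2

Answer: 2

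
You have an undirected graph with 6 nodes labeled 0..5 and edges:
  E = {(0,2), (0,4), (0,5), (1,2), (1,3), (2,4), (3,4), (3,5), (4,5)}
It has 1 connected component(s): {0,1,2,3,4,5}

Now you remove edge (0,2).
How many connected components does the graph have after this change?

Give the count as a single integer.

Initial component count: 1
Remove (0,2): not a bridge. Count unchanged: 1.
  After removal, components: {0,1,2,3,4,5}
New component count: 1

Answer: 1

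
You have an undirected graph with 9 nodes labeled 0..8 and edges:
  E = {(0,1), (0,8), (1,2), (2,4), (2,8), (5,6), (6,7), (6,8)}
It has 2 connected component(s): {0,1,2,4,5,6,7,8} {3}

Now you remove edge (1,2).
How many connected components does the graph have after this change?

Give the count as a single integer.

Initial component count: 2
Remove (1,2): not a bridge. Count unchanged: 2.
  After removal, components: {0,1,2,4,5,6,7,8} {3}
New component count: 2

Answer: 2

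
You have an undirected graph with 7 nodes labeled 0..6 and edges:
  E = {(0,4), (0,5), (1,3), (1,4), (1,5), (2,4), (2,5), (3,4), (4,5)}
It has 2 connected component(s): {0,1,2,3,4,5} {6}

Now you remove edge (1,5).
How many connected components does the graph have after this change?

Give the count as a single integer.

Answer: 2

Derivation:
Initial component count: 2
Remove (1,5): not a bridge. Count unchanged: 2.
  After removal, components: {0,1,2,3,4,5} {6}
New component count: 2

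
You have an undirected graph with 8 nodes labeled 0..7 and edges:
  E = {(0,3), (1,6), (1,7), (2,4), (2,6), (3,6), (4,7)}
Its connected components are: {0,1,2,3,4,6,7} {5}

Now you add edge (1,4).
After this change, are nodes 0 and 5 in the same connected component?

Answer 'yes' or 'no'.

Initial components: {0,1,2,3,4,6,7} {5}
Adding edge (1,4): both already in same component {0,1,2,3,4,6,7}. No change.
New components: {0,1,2,3,4,6,7} {5}
Are 0 and 5 in the same component? no

Answer: no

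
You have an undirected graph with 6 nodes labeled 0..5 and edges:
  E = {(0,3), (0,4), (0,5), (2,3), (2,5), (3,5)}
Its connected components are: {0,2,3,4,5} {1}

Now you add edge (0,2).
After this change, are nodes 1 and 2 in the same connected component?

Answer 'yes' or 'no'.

Initial components: {0,2,3,4,5} {1}
Adding edge (0,2): both already in same component {0,2,3,4,5}. No change.
New components: {0,2,3,4,5} {1}
Are 1 and 2 in the same component? no

Answer: no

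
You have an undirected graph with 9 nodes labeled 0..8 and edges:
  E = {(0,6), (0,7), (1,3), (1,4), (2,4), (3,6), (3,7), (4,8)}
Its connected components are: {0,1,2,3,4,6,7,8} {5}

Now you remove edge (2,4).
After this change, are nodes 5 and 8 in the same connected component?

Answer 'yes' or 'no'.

Answer: no

Derivation:
Initial components: {0,1,2,3,4,6,7,8} {5}
Removing edge (2,4): it was a bridge — component count 2 -> 3.
New components: {0,1,3,4,6,7,8} {2} {5}
Are 5 and 8 in the same component? no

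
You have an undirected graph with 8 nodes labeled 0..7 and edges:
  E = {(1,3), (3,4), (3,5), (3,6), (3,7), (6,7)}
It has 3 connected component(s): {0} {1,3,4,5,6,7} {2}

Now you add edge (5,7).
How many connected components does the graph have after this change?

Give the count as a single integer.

Initial component count: 3
Add (5,7): endpoints already in same component. Count unchanged: 3.
New component count: 3

Answer: 3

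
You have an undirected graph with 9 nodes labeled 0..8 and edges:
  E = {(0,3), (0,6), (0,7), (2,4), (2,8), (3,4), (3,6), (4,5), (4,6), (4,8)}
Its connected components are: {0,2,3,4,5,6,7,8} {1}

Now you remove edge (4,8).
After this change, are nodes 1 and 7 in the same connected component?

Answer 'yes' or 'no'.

Answer: no

Derivation:
Initial components: {0,2,3,4,5,6,7,8} {1}
Removing edge (4,8): not a bridge — component count unchanged at 2.
New components: {0,2,3,4,5,6,7,8} {1}
Are 1 and 7 in the same component? no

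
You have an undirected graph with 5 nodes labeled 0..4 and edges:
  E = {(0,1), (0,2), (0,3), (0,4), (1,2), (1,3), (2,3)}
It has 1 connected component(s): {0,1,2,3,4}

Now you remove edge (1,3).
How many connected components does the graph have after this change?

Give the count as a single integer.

Answer: 1

Derivation:
Initial component count: 1
Remove (1,3): not a bridge. Count unchanged: 1.
  After removal, components: {0,1,2,3,4}
New component count: 1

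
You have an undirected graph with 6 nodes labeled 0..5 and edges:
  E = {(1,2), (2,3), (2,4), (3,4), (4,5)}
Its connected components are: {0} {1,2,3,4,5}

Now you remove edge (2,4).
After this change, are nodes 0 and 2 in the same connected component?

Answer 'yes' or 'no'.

Answer: no

Derivation:
Initial components: {0} {1,2,3,4,5}
Removing edge (2,4): not a bridge — component count unchanged at 2.
New components: {0} {1,2,3,4,5}
Are 0 and 2 in the same component? no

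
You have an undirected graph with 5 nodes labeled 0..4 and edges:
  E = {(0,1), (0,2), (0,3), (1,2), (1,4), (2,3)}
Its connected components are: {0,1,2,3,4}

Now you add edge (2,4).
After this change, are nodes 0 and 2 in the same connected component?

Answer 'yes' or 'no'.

Initial components: {0,1,2,3,4}
Adding edge (2,4): both already in same component {0,1,2,3,4}. No change.
New components: {0,1,2,3,4}
Are 0 and 2 in the same component? yes

Answer: yes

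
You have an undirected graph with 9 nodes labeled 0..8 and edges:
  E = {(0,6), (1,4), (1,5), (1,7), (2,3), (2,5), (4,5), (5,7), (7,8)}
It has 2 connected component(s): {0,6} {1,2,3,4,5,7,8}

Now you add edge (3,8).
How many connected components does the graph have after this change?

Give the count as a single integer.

Initial component count: 2
Add (3,8): endpoints already in same component. Count unchanged: 2.
New component count: 2

Answer: 2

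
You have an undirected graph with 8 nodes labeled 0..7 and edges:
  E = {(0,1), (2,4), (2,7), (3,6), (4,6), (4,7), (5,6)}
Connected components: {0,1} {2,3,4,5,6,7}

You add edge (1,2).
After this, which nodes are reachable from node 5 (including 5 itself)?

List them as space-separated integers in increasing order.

Answer: 0 1 2 3 4 5 6 7

Derivation:
Before: nodes reachable from 5: {2,3,4,5,6,7}
Adding (1,2): merges 5's component with another. Reachability grows.
After: nodes reachable from 5: {0,1,2,3,4,5,6,7}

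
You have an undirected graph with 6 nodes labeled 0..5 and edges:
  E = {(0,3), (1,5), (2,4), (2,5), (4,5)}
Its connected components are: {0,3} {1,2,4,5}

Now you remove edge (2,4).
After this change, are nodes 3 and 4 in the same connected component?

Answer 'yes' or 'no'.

Initial components: {0,3} {1,2,4,5}
Removing edge (2,4): not a bridge — component count unchanged at 2.
New components: {0,3} {1,2,4,5}
Are 3 and 4 in the same component? no

Answer: no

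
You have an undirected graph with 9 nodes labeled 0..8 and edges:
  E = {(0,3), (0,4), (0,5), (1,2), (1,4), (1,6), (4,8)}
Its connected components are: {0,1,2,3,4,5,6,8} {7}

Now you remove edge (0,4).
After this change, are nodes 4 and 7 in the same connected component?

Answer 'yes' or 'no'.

Initial components: {0,1,2,3,4,5,6,8} {7}
Removing edge (0,4): it was a bridge — component count 2 -> 3.
New components: {0,3,5} {1,2,4,6,8} {7}
Are 4 and 7 in the same component? no

Answer: no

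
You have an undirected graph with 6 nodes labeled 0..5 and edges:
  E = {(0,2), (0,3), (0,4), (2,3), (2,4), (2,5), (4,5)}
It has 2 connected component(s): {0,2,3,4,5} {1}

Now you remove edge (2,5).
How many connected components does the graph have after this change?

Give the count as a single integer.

Initial component count: 2
Remove (2,5): not a bridge. Count unchanged: 2.
  After removal, components: {0,2,3,4,5} {1}
New component count: 2

Answer: 2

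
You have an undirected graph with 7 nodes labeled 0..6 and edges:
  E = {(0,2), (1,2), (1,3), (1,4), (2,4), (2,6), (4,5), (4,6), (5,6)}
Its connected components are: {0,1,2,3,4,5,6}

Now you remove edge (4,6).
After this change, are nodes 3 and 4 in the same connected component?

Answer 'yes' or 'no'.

Answer: yes

Derivation:
Initial components: {0,1,2,3,4,5,6}
Removing edge (4,6): not a bridge — component count unchanged at 1.
New components: {0,1,2,3,4,5,6}
Are 3 and 4 in the same component? yes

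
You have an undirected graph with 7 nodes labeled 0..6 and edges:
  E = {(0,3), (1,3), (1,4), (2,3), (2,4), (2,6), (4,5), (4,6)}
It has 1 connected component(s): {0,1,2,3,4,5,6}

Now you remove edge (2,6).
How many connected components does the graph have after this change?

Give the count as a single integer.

Answer: 1

Derivation:
Initial component count: 1
Remove (2,6): not a bridge. Count unchanged: 1.
  After removal, components: {0,1,2,3,4,5,6}
New component count: 1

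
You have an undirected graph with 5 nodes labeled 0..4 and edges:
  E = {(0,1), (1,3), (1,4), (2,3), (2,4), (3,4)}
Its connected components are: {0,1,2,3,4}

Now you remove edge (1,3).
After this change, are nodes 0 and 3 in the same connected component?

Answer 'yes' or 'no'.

Initial components: {0,1,2,3,4}
Removing edge (1,3): not a bridge — component count unchanged at 1.
New components: {0,1,2,3,4}
Are 0 and 3 in the same component? yes

Answer: yes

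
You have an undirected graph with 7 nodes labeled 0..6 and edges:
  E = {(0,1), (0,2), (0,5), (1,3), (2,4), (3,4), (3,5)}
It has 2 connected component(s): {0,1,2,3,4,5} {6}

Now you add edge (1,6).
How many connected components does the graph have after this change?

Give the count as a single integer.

Initial component count: 2
Add (1,6): merges two components. Count decreases: 2 -> 1.
New component count: 1

Answer: 1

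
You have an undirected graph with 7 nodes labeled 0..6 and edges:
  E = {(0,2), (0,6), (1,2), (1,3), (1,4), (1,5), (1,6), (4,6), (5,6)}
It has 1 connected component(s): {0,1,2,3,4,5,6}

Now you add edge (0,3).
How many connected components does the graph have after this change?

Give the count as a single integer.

Initial component count: 1
Add (0,3): endpoints already in same component. Count unchanged: 1.
New component count: 1

Answer: 1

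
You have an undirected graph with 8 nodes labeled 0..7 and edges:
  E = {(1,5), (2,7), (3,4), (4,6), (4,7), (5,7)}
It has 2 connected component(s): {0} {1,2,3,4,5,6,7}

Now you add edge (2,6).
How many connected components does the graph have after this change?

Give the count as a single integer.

Initial component count: 2
Add (2,6): endpoints already in same component. Count unchanged: 2.
New component count: 2

Answer: 2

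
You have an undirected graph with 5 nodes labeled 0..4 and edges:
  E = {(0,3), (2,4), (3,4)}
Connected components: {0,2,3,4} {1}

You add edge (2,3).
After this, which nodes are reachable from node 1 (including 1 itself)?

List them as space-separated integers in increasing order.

Answer: 1

Derivation:
Before: nodes reachable from 1: {1}
Adding (2,3): both endpoints already in same component. Reachability from 1 unchanged.
After: nodes reachable from 1: {1}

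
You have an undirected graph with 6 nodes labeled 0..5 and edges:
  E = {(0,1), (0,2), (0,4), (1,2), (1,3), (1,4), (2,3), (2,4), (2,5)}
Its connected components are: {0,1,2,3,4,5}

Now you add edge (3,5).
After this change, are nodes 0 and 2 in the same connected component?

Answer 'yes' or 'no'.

Answer: yes

Derivation:
Initial components: {0,1,2,3,4,5}
Adding edge (3,5): both already in same component {0,1,2,3,4,5}. No change.
New components: {0,1,2,3,4,5}
Are 0 and 2 in the same component? yes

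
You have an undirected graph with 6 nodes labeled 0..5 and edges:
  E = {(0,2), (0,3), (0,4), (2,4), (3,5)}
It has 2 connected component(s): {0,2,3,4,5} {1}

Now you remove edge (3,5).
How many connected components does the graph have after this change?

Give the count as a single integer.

Initial component count: 2
Remove (3,5): it was a bridge. Count increases: 2 -> 3.
  After removal, components: {0,2,3,4} {1} {5}
New component count: 3

Answer: 3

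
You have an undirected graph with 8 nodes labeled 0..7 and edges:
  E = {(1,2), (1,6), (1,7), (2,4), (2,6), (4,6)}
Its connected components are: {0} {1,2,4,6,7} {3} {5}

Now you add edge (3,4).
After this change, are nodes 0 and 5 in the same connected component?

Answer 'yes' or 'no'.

Answer: no

Derivation:
Initial components: {0} {1,2,4,6,7} {3} {5}
Adding edge (3,4): merges {3} and {1,2,4,6,7}.
New components: {0} {1,2,3,4,6,7} {5}
Are 0 and 5 in the same component? no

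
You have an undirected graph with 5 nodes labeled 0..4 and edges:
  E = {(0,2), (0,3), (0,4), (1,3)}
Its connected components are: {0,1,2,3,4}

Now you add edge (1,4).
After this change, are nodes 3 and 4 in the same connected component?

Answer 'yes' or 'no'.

Answer: yes

Derivation:
Initial components: {0,1,2,3,4}
Adding edge (1,4): both already in same component {0,1,2,3,4}. No change.
New components: {0,1,2,3,4}
Are 3 and 4 in the same component? yes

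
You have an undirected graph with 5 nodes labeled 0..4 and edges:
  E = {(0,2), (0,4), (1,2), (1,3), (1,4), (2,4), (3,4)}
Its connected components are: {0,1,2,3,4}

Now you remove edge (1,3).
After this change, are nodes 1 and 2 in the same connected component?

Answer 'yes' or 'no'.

Initial components: {0,1,2,3,4}
Removing edge (1,3): not a bridge — component count unchanged at 1.
New components: {0,1,2,3,4}
Are 1 and 2 in the same component? yes

Answer: yes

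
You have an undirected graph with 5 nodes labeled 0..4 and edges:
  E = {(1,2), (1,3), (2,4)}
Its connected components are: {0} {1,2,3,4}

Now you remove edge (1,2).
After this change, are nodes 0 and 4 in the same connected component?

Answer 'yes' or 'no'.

Initial components: {0} {1,2,3,4}
Removing edge (1,2): it was a bridge — component count 2 -> 3.
New components: {0} {1,3} {2,4}
Are 0 and 4 in the same component? no

Answer: no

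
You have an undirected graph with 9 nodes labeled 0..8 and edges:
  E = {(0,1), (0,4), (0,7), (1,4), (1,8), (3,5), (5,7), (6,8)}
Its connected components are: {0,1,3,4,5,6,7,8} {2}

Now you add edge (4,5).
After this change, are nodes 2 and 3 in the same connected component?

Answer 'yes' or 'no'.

Answer: no

Derivation:
Initial components: {0,1,3,4,5,6,7,8} {2}
Adding edge (4,5): both already in same component {0,1,3,4,5,6,7,8}. No change.
New components: {0,1,3,4,5,6,7,8} {2}
Are 2 and 3 in the same component? no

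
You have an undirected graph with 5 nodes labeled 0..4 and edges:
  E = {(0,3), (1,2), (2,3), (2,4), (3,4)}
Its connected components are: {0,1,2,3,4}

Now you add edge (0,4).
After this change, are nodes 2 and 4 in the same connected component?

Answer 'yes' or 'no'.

Initial components: {0,1,2,3,4}
Adding edge (0,4): both already in same component {0,1,2,3,4}. No change.
New components: {0,1,2,3,4}
Are 2 and 4 in the same component? yes

Answer: yes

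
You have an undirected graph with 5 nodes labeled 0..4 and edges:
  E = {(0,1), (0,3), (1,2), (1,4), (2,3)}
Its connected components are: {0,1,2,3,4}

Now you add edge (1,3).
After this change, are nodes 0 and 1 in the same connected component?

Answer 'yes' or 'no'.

Answer: yes

Derivation:
Initial components: {0,1,2,3,4}
Adding edge (1,3): both already in same component {0,1,2,3,4}. No change.
New components: {0,1,2,3,4}
Are 0 and 1 in the same component? yes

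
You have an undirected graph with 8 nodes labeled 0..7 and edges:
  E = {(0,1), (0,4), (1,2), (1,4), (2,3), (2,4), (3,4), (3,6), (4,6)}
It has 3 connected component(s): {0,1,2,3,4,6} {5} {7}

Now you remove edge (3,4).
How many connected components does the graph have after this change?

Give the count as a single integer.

Initial component count: 3
Remove (3,4): not a bridge. Count unchanged: 3.
  After removal, components: {0,1,2,3,4,6} {5} {7}
New component count: 3

Answer: 3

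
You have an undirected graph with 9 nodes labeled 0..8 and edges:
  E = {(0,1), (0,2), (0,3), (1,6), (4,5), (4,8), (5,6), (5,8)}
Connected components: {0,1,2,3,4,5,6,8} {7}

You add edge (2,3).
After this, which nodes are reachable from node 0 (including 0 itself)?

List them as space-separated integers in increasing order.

Before: nodes reachable from 0: {0,1,2,3,4,5,6,8}
Adding (2,3): both endpoints already in same component. Reachability from 0 unchanged.
After: nodes reachable from 0: {0,1,2,3,4,5,6,8}

Answer: 0 1 2 3 4 5 6 8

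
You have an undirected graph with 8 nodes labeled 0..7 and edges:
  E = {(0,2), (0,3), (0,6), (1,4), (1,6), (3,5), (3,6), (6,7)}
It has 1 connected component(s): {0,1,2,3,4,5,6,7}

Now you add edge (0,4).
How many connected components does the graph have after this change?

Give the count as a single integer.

Initial component count: 1
Add (0,4): endpoints already in same component. Count unchanged: 1.
New component count: 1

Answer: 1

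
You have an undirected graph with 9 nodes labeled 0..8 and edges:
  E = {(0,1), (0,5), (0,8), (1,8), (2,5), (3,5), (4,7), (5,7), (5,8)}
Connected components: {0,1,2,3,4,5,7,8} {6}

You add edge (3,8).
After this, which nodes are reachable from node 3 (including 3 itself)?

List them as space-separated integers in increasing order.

Before: nodes reachable from 3: {0,1,2,3,4,5,7,8}
Adding (3,8): both endpoints already in same component. Reachability from 3 unchanged.
After: nodes reachable from 3: {0,1,2,3,4,5,7,8}

Answer: 0 1 2 3 4 5 7 8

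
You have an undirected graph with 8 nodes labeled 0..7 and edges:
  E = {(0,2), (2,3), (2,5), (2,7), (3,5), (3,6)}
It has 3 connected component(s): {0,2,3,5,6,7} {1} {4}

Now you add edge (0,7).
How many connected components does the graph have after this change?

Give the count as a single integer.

Initial component count: 3
Add (0,7): endpoints already in same component. Count unchanged: 3.
New component count: 3

Answer: 3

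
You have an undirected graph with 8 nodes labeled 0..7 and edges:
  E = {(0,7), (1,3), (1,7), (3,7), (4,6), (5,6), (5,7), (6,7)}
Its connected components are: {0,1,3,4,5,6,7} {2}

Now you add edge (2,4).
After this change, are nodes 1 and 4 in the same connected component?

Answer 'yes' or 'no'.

Initial components: {0,1,3,4,5,6,7} {2}
Adding edge (2,4): merges {2} and {0,1,3,4,5,6,7}.
New components: {0,1,2,3,4,5,6,7}
Are 1 and 4 in the same component? yes

Answer: yes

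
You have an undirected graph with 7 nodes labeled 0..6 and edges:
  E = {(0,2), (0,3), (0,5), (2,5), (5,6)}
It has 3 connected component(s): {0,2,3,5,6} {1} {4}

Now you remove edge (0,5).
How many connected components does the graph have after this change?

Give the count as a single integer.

Answer: 3

Derivation:
Initial component count: 3
Remove (0,5): not a bridge. Count unchanged: 3.
  After removal, components: {0,2,3,5,6} {1} {4}
New component count: 3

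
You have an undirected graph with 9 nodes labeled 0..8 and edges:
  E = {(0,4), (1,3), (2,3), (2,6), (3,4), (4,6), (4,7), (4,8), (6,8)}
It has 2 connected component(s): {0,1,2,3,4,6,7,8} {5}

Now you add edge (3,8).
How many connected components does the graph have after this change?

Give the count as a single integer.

Answer: 2

Derivation:
Initial component count: 2
Add (3,8): endpoints already in same component. Count unchanged: 2.
New component count: 2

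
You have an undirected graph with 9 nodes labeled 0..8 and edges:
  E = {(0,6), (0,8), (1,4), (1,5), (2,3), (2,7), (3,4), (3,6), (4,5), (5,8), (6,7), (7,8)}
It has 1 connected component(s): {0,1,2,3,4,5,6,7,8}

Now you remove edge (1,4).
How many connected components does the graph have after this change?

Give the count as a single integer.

Initial component count: 1
Remove (1,4): not a bridge. Count unchanged: 1.
  After removal, components: {0,1,2,3,4,5,6,7,8}
New component count: 1

Answer: 1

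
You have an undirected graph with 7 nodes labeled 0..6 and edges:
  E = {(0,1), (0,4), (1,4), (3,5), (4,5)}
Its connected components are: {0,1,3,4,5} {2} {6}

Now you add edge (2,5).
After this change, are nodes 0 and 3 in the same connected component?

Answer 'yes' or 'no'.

Initial components: {0,1,3,4,5} {2} {6}
Adding edge (2,5): merges {2} and {0,1,3,4,5}.
New components: {0,1,2,3,4,5} {6}
Are 0 and 3 in the same component? yes

Answer: yes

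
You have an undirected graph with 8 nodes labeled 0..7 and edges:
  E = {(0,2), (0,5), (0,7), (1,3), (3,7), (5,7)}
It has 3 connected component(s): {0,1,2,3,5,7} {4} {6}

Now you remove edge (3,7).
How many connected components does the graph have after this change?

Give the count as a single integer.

Answer: 4

Derivation:
Initial component count: 3
Remove (3,7): it was a bridge. Count increases: 3 -> 4.
  After removal, components: {0,2,5,7} {1,3} {4} {6}
New component count: 4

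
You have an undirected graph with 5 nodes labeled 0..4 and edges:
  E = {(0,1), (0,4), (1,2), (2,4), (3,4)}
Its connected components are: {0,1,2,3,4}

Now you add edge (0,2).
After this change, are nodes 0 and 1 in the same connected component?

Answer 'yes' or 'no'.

Initial components: {0,1,2,3,4}
Adding edge (0,2): both already in same component {0,1,2,3,4}. No change.
New components: {0,1,2,3,4}
Are 0 and 1 in the same component? yes

Answer: yes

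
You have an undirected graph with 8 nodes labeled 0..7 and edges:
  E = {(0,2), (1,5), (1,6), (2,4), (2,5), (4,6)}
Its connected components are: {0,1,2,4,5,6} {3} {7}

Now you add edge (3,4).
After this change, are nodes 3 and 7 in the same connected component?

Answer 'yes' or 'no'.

Answer: no

Derivation:
Initial components: {0,1,2,4,5,6} {3} {7}
Adding edge (3,4): merges {3} and {0,1,2,4,5,6}.
New components: {0,1,2,3,4,5,6} {7}
Are 3 and 7 in the same component? no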